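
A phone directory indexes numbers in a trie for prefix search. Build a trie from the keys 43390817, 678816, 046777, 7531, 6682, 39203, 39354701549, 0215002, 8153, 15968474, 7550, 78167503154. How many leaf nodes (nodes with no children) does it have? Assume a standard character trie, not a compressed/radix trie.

12

Leaves are exactly the stored words that no other stored word extends.
Those words: "0215002", "046777", "15968474", "39203", "39354701549", "43390817", "6682", "678816", "7531", "7550", "78167503154", "8153"
Leaf count: 12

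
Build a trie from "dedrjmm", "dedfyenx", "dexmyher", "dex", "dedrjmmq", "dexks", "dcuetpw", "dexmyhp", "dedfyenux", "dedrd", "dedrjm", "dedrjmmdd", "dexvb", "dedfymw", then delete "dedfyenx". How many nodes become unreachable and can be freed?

1

After clearing the end-marker at "dedfyenx", prune upward until reaching a node still needed by another word.
The suffix "x" (1 node) is used only by "dedfyenx"; the node for "dedfyen" still has the child "u", so pruning stops there.
Nodes removed: 1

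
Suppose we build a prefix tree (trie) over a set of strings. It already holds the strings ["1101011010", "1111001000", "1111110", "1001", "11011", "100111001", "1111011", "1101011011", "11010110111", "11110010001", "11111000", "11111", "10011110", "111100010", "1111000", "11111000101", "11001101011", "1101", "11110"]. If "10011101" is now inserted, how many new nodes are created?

"1001110" is already a path in the trie; the remaining "1" must be added.
Each of the 1 remaining characters creates one node.

1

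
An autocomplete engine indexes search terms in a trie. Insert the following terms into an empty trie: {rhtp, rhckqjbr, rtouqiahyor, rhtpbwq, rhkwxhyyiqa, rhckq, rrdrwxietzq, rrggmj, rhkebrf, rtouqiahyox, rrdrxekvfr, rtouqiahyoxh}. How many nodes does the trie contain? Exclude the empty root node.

Count nodes per top-level branch (shared prefixes stored once):
  'r'-branch (rhckq, rhckqjbr, rhkebrf, rhkwxhyyiqa, rhtp, rhtpbwq, rrdrwxietzq, rrdrxekvfr, rrggmj, rtouqiahyor, rtouqiahyox, rtouqiahyoxh): 58 nodes
Sum: 58

58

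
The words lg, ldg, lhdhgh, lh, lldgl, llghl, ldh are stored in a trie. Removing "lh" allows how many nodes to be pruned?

After clearing the end-marker at "lh", prune upward until reaching a node still needed by another word.
Every node on "lh" is still needed (e.g. by "lhdhgh"), so nothing is freed.
Nodes removed: 0

0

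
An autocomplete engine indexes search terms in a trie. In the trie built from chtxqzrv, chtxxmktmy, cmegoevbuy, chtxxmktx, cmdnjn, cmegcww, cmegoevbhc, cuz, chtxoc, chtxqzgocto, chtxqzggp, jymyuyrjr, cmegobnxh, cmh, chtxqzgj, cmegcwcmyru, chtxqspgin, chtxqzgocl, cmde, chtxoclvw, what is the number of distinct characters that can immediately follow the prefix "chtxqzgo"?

The children of the "chtxqzgo" node are the distinct next characters among strings starting with "chtxqzgo".
Characters that immediately follow "chtxqzgo" among the stored strings: {c}.
That node has 1 child edge.

1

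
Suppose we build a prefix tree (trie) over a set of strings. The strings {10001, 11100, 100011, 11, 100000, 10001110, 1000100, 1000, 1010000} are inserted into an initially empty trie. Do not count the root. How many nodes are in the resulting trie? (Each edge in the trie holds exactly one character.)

Insert word by word; a character creates a node only if that edge doesn't already exist:
  "10001" → 5 new (1, 0, 0, 0, 1)
  "11100" → prefix "1" already present; 4 new (1, 1, 0, 0)
  "100011" → prefix "10001" already present; 1 new (1)
  "11" → prefix "11" already present; 0 new (none)
  "100000" → prefix "1000" already present; 2 new (0, 0)
  "10001110" → prefix "100011" already present; 2 new (1, 0)
  "1000100" → prefix "10001" already present; 2 new (0, 0)
  "1000" → prefix "1000" already present; 0 new (none)
  "1010000" → prefix "10" already present; 5 new (1, 0, 0, 0, 0)
Total nodes = 5 + 4 + 1 + 0 + 2 + 2 + 2 + 0 + 5 = 21

21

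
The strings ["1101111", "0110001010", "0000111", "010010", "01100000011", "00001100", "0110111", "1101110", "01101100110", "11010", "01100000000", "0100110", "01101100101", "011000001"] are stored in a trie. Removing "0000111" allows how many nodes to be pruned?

1

Walk "0000111" from the leaf back toward the root, removing each node that no remaining word uses.
The suffix "1" (1 node) is used only by "0000111"; the node for "000011" still has the child "0", so pruning stops there.
Nodes removed: 1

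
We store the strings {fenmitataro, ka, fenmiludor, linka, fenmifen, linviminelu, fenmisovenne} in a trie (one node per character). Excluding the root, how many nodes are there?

Trace insertions, counting only characters that open a new branch:
  "fenmitataro" → 11 new (f, e, n, m, i, t, a, t, a, r, o)
  "ka" → 2 new (k, a)
  "fenmiludor" → prefix "fenmi" already present; 5 new (l, u, d, o, r)
  "linka" → 5 new (l, i, n, k, a)
  "fenmifen" → prefix "fenmi" already present; 3 new (f, e, n)
  "linviminelu" → prefix "lin" already present; 8 new (v, i, m, i, n, e, l, u)
  "fenmisovenne" → prefix "fenmi" already present; 7 new (s, o, v, e, n, n, e)
Total nodes = 11 + 2 + 5 + 5 + 3 + 8 + 7 = 41

41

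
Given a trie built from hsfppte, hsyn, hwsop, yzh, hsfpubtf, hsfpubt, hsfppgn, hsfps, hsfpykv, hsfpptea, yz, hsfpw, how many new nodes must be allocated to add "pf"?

"pf" shares no prefix with any stored word, so all 2 characters open new nodes.
2 − 0 = 2 new nodes.

2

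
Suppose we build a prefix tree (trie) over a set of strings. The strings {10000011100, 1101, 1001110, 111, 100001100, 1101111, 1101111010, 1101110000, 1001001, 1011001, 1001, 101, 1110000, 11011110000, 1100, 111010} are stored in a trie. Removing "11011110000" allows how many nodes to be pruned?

Walk "11011110000" from the leaf back toward the root, removing each node that no remaining word uses.
The suffix "000" (3 nodes) is used only by "11011110000"; the node for "11011110" still has the child "1", so pruning stops there.
Nodes removed: 3

3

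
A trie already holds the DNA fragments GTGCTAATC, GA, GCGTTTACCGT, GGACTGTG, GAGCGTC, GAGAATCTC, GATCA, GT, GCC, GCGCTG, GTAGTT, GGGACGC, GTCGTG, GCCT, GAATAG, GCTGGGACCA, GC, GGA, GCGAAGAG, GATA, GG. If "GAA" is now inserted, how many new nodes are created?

"GAA" is already a full path in the trie; only an end-marker is added.
No new nodes are needed: 0.

0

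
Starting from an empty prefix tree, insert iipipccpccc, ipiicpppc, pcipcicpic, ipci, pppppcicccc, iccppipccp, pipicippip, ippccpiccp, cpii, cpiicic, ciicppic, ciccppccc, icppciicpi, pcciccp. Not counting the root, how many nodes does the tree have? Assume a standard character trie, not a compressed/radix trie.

101

Trace insertions, counting only characters that open a new branch:
  "iipipccpccc" → 11 new (i, i, p, i, p, c, c, p, c, c, c)
  "ipiicpppc" → prefix "i" already present; 8 new (p, i, i, c, p, p, p, c)
  "pcipcicpic" → 10 new (p, c, i, p, c, i, c, p, i, c)
  "ipci" → prefix "ip" already present; 2 new (c, i)
  "pppppcicccc" → prefix "p" already present; 10 new (p, p, p, p, c, i, c, c, c, c)
  "iccppipccp" → prefix "i" already present; 9 new (c, c, p, p, i, p, c, c, p)
  "pipicippip" → prefix "p" already present; 9 new (i, p, i, c, i, p, p, i, p)
  "ippccpiccp" → prefix "ip" already present; 8 new (p, c, c, p, i, c, c, p)
  "cpii" → 4 new (c, p, i, i)
  "cpiicic" → prefix "cpii" already present; 3 new (c, i, c)
  "ciicppic" → prefix "c" already present; 7 new (i, i, c, p, p, i, c)
  "ciccppccc" → prefix "ci" already present; 7 new (c, c, p, p, c, c, c)
  "icppciicpi" → prefix "ic" already present; 8 new (p, p, c, i, i, c, p, i)
  "pcciccp" → prefix "pc" already present; 5 new (c, i, c, c, p)
Total nodes = 11 + 8 + 10 + 2 + 10 + 9 + 9 + 8 + 4 + 3 + 7 + 7 + 8 + 5 = 101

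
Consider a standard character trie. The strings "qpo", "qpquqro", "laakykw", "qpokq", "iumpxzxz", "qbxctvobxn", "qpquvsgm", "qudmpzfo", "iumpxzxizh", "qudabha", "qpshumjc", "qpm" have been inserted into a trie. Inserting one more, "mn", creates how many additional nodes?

2

Nothing in the trie begins with "m"; the whole of "mn" is new.
2 − 0 = 2 new nodes.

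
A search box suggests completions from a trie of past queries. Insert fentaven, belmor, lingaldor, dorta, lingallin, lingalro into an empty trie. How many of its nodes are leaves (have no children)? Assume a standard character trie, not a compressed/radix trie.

A leaf is a node with no children — equivalently, the end of a word that is not a proper prefix of any other stored word.
Those words: "belmor", "dorta", "fentaven", "lingaldor", "lingallin", "lingalro"
Leaf count: 6

6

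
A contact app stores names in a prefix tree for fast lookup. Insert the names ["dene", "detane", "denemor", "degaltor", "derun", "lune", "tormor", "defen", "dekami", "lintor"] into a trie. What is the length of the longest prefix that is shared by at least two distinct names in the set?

Look for the deepest trie node that still has at least two words in its subtree.
e.g. "dene" and "denemor" share the prefix "dene" of length 4; no pair shares a longer one.
Longest shared-prefix length: 4

4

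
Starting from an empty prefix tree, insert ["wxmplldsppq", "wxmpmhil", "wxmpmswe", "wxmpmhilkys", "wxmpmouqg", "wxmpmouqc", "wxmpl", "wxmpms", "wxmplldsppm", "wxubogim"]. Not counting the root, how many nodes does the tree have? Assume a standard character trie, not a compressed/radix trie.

33

Count nodes per top-level branch (shared prefixes stored once):
  'w'-branch (wxmpl, wxmplldsppm, wxmplldsppq, wxmpmhil, wxmpmhilkys, wxmpmouqc, wxmpmouqg, wxmpms, wxmpmswe, wxubogim): 33 nodes
Sum: 33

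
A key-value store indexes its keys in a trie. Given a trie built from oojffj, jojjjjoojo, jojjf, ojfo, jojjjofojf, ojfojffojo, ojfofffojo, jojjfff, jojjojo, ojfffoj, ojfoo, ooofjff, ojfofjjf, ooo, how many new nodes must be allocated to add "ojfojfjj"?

Walking "ojfojfjj" from the root, the first 6 characters ("ojfojf") follow existing edges; "j" is the first miss.
So 8 − 6 = 2 new nodes.

2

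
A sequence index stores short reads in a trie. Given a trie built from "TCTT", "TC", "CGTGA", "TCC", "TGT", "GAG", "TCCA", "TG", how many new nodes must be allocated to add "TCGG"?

2

The longest prefix of "TCGG" already in the trie is "TC" (length 2).
So 4 − 2 = 2 new nodes.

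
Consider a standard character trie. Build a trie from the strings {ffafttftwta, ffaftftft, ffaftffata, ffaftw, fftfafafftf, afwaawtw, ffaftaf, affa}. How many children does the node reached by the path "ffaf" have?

1

Follow the path "ffaf" to its node, then look at its outgoing edges.
Distinct next characters after "ffaf": t.
That node has 1 child edge.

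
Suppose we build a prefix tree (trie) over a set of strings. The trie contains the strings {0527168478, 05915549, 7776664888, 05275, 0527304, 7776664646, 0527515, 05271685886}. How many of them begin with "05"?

6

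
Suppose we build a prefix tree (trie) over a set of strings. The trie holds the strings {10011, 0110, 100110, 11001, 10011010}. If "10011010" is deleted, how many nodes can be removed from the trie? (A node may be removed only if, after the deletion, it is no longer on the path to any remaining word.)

2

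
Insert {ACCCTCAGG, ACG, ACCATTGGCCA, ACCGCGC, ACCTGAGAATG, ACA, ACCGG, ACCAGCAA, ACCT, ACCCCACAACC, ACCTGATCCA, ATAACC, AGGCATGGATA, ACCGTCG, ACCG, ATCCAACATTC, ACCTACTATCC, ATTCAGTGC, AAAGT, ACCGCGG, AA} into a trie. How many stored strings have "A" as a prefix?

21

Walk to "A"; the words in its subtree are exactly those with that prefix.
Matches: "AA", "AAAGT", "ACA", "ACCAGCAA", "ACCATTGGCCA", "ACCCCACAACC", "ACCCTCAGG", "ACCG", "ACCGCGC", "ACCGCGG", "ACCGG", "ACCGTCG", "ACCT", "ACCTACTATCC", "ACCTGAGAATG", "ACCTGATCCA", "ACG", "AGGCATGGATA", "ATAACC", "ATCCAACATTC", "ATTCAGTGC"
Count: 21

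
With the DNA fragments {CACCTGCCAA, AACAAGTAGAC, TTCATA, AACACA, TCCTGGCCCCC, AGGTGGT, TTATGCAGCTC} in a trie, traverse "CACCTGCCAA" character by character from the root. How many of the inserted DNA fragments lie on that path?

1

Walk "CACCTGCCAA" from the root; an end-of-word marker is hit whenever a stored word is a prefix of "CACCTGCCAA".
Prefixes of the query that are stored words: "CACCTGCCAA"
Count: 1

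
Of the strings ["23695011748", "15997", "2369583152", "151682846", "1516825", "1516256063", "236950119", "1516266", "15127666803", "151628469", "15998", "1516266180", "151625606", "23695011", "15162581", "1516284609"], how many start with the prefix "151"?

10

Filter for entries beginning with "151":
Words under "151": 15127666803, 151625606, 1516256063, 15162581, 1516266, 1516266180, 1516284609, 151628469, 1516825, 151682846
Count: 10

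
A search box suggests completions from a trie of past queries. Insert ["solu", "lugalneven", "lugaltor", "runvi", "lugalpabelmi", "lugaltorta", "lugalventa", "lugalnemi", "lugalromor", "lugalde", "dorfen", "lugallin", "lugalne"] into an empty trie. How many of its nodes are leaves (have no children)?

Leaves are exactly the stored words that no other stored word extends.
Those words: "dorfen", "lugalde", "lugallin", "lugalnemi", "lugalneven", "lugalpabelmi", "lugalromor", "lugaltorta", "lugalventa", "runvi", "solu"
Leaf count: 11

11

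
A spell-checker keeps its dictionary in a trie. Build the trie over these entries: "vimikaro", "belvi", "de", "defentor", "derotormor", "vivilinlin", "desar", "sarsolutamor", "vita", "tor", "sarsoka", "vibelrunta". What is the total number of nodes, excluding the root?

For each word, the new-node count is its length minus the longest prefix already in the trie:
  "vimikaro" → 8 new (v, i, m, i, k, a, r, o)
  "belvi" → 5 new (b, e, l, v, i)
  "de" → 2 new (d, e)
  "defentor" → prefix "de" already present; 6 new (f, e, n, t, o, r)
  "derotormor" → prefix "de" already present; 8 new (r, o, t, o, r, m, o, r)
  "vivilinlin" → prefix "vi" already present; 8 new (v, i, l, i, n, l, i, n)
  "desar" → prefix "de" already present; 3 new (s, a, r)
  "sarsolutamor" → 12 new (s, a, r, s, o, l, u, t, a, m, o, r)
  "vita" → prefix "vi" already present; 2 new (t, a)
  "tor" → 3 new (t, o, r)
  "sarsoka" → prefix "sarso" already present; 2 new (k, a)
  "vibelrunta" → prefix "vi" already present; 8 new (b, e, l, r, u, n, t, a)
Total nodes = 8 + 5 + 2 + 6 + 8 + 8 + 3 + 12 + 2 + 3 + 2 + 8 = 67

67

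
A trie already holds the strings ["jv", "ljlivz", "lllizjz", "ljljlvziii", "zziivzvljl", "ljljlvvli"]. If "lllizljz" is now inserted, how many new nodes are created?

3

"llliz" is already a path in the trie; the remaining "ljz" must be added.
So 8 − 5 = 3 new nodes.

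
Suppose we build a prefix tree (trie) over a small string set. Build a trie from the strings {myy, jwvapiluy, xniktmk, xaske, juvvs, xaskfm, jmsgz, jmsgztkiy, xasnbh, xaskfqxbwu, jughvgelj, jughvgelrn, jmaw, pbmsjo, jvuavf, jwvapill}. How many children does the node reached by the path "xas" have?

The children of the "xas" node are the distinct next characters among strings starting with "xas".
Distinct next characters after "xas": k, n.
That node has 2 child edges.

2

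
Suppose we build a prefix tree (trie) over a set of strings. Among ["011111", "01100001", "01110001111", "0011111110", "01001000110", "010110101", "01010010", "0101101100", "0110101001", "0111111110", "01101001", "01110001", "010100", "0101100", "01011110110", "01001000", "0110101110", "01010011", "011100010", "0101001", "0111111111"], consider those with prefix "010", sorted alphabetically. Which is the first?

Words with prefix "010", in lexicographic order: "01001000", "01001000110", "010100", "0101001", "01010010", "01010011", "0101100", "010110101", "0101101100", "01011110110"
Position 1: 01001000

01001000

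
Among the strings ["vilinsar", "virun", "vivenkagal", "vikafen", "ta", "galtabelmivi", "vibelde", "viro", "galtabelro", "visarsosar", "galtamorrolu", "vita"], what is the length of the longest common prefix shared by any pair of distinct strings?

8

Look for the deepest trie node that still has at least two words in its subtree.
"galtabelmivi" and "galtabelro" agree on "galtabel" (8 characters) before diverging; nothing deeper is shared.
Longest shared-prefix length: 8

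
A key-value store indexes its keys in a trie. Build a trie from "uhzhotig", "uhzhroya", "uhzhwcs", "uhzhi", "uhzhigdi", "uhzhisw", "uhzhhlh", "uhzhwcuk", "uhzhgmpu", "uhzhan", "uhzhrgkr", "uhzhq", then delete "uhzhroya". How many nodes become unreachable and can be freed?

Walk "uhzhroya" from the leaf back toward the root, removing each node that no remaining word uses.
The suffix "oya" (3 nodes) is used only by "uhzhroya"; the node for "uhzhr" still has the child "g", so pruning stops there.
Nodes removed: 3

3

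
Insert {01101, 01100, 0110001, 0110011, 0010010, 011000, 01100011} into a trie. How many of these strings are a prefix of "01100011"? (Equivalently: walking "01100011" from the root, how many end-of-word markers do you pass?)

Traverse "01100011" character by character; count nodes along the way that are marked as word ends.
Prefixes of the query that are stored words: "01100", "011000", "0110001", "01100011"
Count: 4

4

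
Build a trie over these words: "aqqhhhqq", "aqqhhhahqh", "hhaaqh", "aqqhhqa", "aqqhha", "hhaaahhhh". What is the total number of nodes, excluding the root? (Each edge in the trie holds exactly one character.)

Count nodes per top-level branch (shared prefixes stored once):
  'a'-branch (aqqhha, aqqhhhahqh, aqqhhhqq, aqqhhqa): 15 nodes
  'h'-branch (hhaaahhhh, hhaaqh): 11 nodes
Sum: 26

26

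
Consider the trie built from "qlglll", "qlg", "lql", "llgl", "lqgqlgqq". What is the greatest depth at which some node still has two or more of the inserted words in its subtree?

Equivalently: take the maximum, over all pairs, of their longest common prefix length.
"qlg" and "qlglll" agree on "qlg" (3 characters) before diverging; nothing deeper is shared.
Longest shared-prefix length: 3

3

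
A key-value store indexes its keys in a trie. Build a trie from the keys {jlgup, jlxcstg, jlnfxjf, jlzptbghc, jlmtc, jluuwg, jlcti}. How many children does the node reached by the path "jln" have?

Walk "jln" from the root, arriving at one node.
Characters that immediately follow "jln" among the stored strings: {f}.
That node has 1 child edge.

1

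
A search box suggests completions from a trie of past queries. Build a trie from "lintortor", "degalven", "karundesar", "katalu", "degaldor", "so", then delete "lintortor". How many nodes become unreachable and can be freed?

After clearing the end-marker at "lintortor", prune upward until reaching a node still needed by another word.
No other word shares any prefix with "lintortor", so all 9 of its nodes go.
Nodes removed: 9

9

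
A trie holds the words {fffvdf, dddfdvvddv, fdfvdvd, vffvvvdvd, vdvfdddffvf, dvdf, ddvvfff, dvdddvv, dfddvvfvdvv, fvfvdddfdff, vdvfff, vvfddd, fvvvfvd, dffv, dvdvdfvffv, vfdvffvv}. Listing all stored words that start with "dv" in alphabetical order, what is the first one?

Words with prefix "dv", in lexicographic order: "dvdddvv", "dvdf", "dvdvdfvffv"
The 1st is dvdddvv.

dvdddvv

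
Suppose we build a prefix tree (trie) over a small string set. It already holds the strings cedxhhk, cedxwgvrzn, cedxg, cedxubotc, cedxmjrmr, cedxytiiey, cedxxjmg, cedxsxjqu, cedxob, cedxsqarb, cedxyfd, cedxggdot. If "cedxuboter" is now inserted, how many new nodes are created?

The longest prefix of "cedxuboter" already in the trie is "cedxubot" (length 8).
Each of the 2 remaining characters creates one node.

2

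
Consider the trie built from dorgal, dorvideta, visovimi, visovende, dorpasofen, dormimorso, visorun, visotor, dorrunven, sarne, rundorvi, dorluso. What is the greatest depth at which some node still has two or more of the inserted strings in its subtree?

5

Equivalently: take the maximum, over all pairs, of their longest common prefix length.
e.g. "visovende" and "visovimi" share the prefix "visov" of length 5; no pair shares a longer one.
Longest shared-prefix length: 5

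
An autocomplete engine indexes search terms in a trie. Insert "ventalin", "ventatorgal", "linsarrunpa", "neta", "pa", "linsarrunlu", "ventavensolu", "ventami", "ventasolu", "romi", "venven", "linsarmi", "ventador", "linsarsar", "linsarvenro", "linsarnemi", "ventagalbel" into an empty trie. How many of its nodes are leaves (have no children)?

17

A leaf is a node with no children — equivalently, the end of a word that is not a proper prefix of any other stored word.
Those words: "linsarmi", "linsarnemi", "linsarrunlu", "linsarrunpa", "linsarsar", "linsarvenro", "neta", "pa", "romi", "ventador", "ventagalbel", "ventalin", "ventami", "ventasolu", "ventatorgal", "ventavensolu", "venven"
Leaf count: 17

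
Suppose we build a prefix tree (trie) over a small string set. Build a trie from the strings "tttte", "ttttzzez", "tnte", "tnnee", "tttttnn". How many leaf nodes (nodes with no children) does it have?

A leaf is a node with no children — equivalently, the end of a word that is not a proper prefix of any other stored word.
Those words: "tnnee", "tnte", "tttte", "tttttnn", "ttttzzez"
Leaf count: 5

5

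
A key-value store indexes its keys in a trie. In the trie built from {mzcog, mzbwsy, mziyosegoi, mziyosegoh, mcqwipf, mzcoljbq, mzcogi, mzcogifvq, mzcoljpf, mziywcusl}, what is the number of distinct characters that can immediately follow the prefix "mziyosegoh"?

Follow the path "mziyosegoh" to its node, then look at its outgoing edges.
No stored string extends past "mziyosegoh".
That node has 0 child edges.

0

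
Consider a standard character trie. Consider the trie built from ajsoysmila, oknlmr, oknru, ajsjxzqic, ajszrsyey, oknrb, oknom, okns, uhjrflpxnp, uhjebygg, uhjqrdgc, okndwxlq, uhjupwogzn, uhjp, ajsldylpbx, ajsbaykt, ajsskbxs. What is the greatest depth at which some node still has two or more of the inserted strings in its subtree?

4

Equivalently: take the maximum, over all pairs, of their longest common prefix length.
e.g. "oknrb" and "oknru" share the prefix "oknr" of length 4; no pair shares a longer one.
Longest shared-prefix length: 4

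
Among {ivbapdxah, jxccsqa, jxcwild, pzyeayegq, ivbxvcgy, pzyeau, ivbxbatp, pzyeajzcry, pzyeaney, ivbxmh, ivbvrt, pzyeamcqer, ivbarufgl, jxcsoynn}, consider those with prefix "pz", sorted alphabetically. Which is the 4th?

pzyeau

Words with prefix "pz", in lexicographic order: "pzyeajzcry", "pzyeamcqer", "pzyeaney", "pzyeau", "pzyeayegq"
Position 4: pzyeau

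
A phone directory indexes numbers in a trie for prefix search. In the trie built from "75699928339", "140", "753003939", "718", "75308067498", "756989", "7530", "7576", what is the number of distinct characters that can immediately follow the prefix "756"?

1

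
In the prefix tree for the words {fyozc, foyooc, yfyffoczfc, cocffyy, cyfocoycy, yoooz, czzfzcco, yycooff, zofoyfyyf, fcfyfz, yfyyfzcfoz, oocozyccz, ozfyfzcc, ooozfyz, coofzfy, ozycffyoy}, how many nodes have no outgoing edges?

Leaves are exactly the stored words that no other stored word extends.
Those words: "cocffyy", "coofzfy", "cyfocoycy", "czzfzcco", "fcfyfz", "foyooc", "fyozc", "oocozyccz", "ooozfyz", "ozfyfzcc", "ozycffyoy", "yfyffoczfc", "yfyyfzcfoz", "yoooz", "yycooff", "zofoyfyyf"
Leaf count: 16

16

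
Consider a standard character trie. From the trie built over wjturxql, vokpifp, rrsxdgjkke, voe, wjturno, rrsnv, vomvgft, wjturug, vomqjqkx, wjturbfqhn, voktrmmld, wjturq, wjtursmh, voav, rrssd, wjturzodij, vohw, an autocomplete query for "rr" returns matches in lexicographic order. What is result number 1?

rrsnv

DFS of the "rr" subtree visits, in order: "rrsnv", "rrssd", "rrsxdgjkke"
Position 1: rrsnv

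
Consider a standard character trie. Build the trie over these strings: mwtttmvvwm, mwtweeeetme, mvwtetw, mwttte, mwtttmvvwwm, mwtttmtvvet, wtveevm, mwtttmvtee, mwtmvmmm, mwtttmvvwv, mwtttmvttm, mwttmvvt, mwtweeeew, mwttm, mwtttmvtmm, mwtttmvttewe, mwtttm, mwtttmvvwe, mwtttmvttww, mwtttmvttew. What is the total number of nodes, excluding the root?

63

Count nodes per top-level branch (shared prefixes stored once):
  'm'-branch (mvwtetw, mwtmvmmm, mwttm, mwttmvvt, mwttte, mwtttm, mwtttmtvvet, mwtttmvtee, mwtttmvtmm, mwtttmvttew, mwtttmvttewe, mwtttmvttm, mwtttmvttww, mwtttmvvwe, mwtttmvvwm, mwtttmvvwv, mwtttmvvwwm, mwtweeeetme, mwtweeeew): 56 nodes
  'w'-branch (wtveevm): 7 nodes
Sum: 63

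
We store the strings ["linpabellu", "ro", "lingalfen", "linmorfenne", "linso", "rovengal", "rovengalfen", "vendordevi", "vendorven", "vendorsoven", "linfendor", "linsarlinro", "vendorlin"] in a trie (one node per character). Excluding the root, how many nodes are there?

For each word, the new-node count is its length minus the longest prefix already in the trie:
  "linpabellu" → 10 new (l, i, n, p, a, b, e, l, l, u)
  "ro" → 2 new (r, o)
  "lingalfen" → prefix "lin" already present; 6 new (g, a, l, f, e, n)
  "linmorfenne" → prefix "lin" already present; 8 new (m, o, r, f, e, n, n, e)
  "linso" → prefix "lin" already present; 2 new (s, o)
  "rovengal" → prefix "ro" already present; 6 new (v, e, n, g, a, l)
  "rovengalfen" → prefix "rovengal" already present; 3 new (f, e, n)
  "vendordevi" → 10 new (v, e, n, d, o, r, d, e, v, i)
  "vendorven" → prefix "vendor" already present; 3 new (v, e, n)
  "vendorsoven" → prefix "vendor" already present; 5 new (s, o, v, e, n)
  "linfendor" → prefix "lin" already present; 6 new (f, e, n, d, o, r)
  "linsarlinro" → prefix "lins" already present; 7 new (a, r, l, i, n, r, o)
  "vendorlin" → prefix "vendor" already present; 3 new (l, i, n)
Total nodes = 10 + 2 + 6 + 8 + 2 + 6 + 3 + 10 + 3 + 5 + 6 + 7 + 3 = 71

71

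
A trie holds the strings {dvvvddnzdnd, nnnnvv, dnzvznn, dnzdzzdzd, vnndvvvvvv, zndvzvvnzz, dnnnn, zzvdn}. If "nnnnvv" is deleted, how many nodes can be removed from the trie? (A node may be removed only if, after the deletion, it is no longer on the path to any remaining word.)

After clearing the end-marker at "nnnnvv", prune upward until reaching a node still needed by another word.
No other word shares any prefix with "nnnnvv", so all 6 of its nodes go.
Nodes removed: 6

6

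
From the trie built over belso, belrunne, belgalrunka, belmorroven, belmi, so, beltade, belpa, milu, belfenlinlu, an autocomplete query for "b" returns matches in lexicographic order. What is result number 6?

belrunne

Words with prefix "b", in lexicographic order: "belfenlinlu", "belgalrunka", "belmi", "belmorroven", "belpa", "belrunne", "belso", "beltade"
Position 6: belrunne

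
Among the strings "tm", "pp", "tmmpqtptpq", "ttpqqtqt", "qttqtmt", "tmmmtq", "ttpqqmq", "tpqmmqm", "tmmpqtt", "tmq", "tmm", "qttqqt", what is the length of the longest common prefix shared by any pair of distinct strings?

Equivalently: take the maximum, over all pairs, of their longest common prefix length.
"tmmpqtptpq" and "tmmpqtt" agree on "tmmpqt" (6 characters) before diverging; nothing deeper is shared.
Longest shared-prefix length: 6

6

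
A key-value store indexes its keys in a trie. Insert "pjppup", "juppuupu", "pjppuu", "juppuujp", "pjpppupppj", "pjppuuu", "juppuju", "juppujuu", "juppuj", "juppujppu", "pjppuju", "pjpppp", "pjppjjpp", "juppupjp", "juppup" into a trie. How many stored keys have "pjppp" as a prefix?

Traverse to the node for "pjppp", then collect every word in that subtree.
Words under "pjppp": pjpppp, pjpppupppj
Count: 2

2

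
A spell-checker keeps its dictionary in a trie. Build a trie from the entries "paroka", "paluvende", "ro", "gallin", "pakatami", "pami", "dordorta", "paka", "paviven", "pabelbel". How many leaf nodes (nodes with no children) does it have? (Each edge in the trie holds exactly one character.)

9

A leaf is a node with no children — equivalently, the end of a word that is not a proper prefix of any other stored word.
Those words: "dordorta", "gallin", "pabelbel", "pakatami", "paluvende", "pami", "paroka", "paviven", "ro"
Leaf count: 9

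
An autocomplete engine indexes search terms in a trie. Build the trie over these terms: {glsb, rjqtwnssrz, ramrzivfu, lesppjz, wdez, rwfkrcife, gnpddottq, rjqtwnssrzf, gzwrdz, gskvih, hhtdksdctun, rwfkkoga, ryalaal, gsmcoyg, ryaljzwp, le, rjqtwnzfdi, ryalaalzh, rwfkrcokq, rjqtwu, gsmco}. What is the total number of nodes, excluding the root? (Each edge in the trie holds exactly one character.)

100

Count nodes per top-level branch (shared prefixes stored once):
  'g'-branch (glsb, gnpddottq, gskvih, gsmco, gsmcoyg, gzwrdz): 27 nodes
  'h'-branch (hhtdksdctun): 11 nodes
  'l'-branch (le, lesppjz): 7 nodes
  'r'-branch (ramrzivfu, rjqtwnssrz, rjqtwnssrzf, rjqtwnzfdi, rjqtwu, rwfkkoga, rwfkrcife, rwfkrcokq, ryalaal, ryalaalzh, ryaljzwp): 51 nodes
  'w'-branch (wdez): 4 nodes
Sum: 100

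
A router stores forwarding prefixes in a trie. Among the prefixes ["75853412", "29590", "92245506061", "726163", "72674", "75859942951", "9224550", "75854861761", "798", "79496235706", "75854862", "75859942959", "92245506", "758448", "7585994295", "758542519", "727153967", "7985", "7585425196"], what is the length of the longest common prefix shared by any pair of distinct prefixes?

10

The deepest shared node is where two words last agree before diverging.
e.g. "7585994295" and "75859942951" share the prefix "7585994295" of length 10; no pair shares a longer one.
Longest shared-prefix length: 10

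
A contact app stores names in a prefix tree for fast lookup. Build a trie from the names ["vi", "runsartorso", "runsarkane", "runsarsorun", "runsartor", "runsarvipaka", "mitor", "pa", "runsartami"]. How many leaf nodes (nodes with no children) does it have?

A leaf is a node with no children — equivalently, the end of a word that is not a proper prefix of any other stored word.
Those words: "mitor", "pa", "runsarkane", "runsarsorun", "runsartami", "runsartorso", "runsarvipaka", "vi"
Leaf count: 8

8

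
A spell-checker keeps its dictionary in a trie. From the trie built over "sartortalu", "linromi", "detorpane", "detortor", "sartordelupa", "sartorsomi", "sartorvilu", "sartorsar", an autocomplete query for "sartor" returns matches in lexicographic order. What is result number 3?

DFS of the "sartor" subtree visits, in order: "sartordelupa", "sartorsar", "sartorsomi", "sartortalu", "sartorvilu"
The 3rd is sartorsomi.

sartorsomi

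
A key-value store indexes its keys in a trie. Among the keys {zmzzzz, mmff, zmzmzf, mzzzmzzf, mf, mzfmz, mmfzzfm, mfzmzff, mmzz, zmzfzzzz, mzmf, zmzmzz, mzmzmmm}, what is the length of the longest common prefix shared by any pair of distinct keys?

Look for the deepest trie node that still has at least two words in its subtree.
"zmzmzf" and "zmzmzz" agree on "zmzmz" (5 characters) before diverging; nothing deeper is shared.
Longest shared-prefix length: 5

5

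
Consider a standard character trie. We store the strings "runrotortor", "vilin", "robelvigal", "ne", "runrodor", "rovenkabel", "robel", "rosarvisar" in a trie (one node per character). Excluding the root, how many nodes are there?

Count nodes per top-level branch (shared prefixes stored once):
  'n'-branch (ne): 2 nodes
  'r'-branch (robel, robelvigal, rosarvisar, rovenkabel, runrodor, runrotortor): 39 nodes
  'v'-branch (vilin): 5 nodes
Sum: 46

46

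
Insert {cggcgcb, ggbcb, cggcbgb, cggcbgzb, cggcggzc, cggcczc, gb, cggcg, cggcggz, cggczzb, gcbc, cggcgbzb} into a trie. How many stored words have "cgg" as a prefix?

9

Filter for entries beginning with "cgg":
Matches: "cggcbgb", "cggcbgzb", "cggcczc", "cggcg", "cggcgbzb", "cggcgcb", "cggcggz", "cggcggzc", "cggczzb"
Count: 9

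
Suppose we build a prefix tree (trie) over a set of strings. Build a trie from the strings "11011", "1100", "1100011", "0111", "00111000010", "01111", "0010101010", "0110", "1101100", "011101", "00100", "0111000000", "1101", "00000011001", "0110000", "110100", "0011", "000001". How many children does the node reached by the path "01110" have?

2

Walk "01110" from the root, arriving at one node.
Distinct next characters after "01110": 0, 1.
That node has 2 child edges.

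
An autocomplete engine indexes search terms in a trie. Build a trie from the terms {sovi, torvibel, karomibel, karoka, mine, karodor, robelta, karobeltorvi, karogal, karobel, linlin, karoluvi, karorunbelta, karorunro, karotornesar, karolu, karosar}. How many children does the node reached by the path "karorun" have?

2

Follow the path "karorun" to its node, then look at its outgoing edges.
Characters that immediately follow "karorun" among the stored strings: {b, r}.
That node has 2 child edges.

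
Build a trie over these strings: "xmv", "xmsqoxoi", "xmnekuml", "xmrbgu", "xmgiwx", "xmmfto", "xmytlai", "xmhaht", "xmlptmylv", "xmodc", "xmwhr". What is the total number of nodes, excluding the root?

49

Insert word by word; a character creates a node only if that edge doesn't already exist:
  "xmv" → 3 new (x, m, v)
  "xmsqoxoi" → prefix "xm" already present; 6 new (s, q, o, x, o, i)
  "xmnekuml" → prefix "xm" already present; 6 new (n, e, k, u, m, l)
  "xmrbgu" → prefix "xm" already present; 4 new (r, b, g, u)
  "xmgiwx" → prefix "xm" already present; 4 new (g, i, w, x)
  "xmmfto" → prefix "xm" already present; 4 new (m, f, t, o)
  "xmytlai" → prefix "xm" already present; 5 new (y, t, l, a, i)
  "xmhaht" → prefix "xm" already present; 4 new (h, a, h, t)
  "xmlptmylv" → prefix "xm" already present; 7 new (l, p, t, m, y, l, v)
  "xmodc" → prefix "xm" already present; 3 new (o, d, c)
  "xmwhr" → prefix "xm" already present; 3 new (w, h, r)
Total nodes = 3 + 6 + 6 + 4 + 4 + 4 + 5 + 4 + 7 + 3 + 3 = 49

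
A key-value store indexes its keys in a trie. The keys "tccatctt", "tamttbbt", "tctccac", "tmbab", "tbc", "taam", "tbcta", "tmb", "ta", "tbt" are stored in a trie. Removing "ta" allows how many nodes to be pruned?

After clearing the end-marker at "ta", prune upward until reaching a node still needed by another word.
Every node on "ta" is still needed (e.g. by "tamttbbt"), so nothing is freed.
Nodes removed: 0

0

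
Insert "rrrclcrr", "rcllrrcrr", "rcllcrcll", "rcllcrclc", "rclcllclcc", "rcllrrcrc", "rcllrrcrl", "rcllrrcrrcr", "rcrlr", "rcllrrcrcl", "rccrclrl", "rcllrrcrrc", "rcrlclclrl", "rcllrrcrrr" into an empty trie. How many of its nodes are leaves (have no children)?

Leaves are exactly the stored words that no other stored word extends.
Those words: "rccrclrl", "rclcllclcc", "rcllcrclc", "rcllcrcll", "rcllrrcrcl", "rcllrrcrl", "rcllrrcrrcr", "rcllrrcrrr", "rcrlclclrl", "rcrlr", "rrrclcrr"
Leaf count: 11

11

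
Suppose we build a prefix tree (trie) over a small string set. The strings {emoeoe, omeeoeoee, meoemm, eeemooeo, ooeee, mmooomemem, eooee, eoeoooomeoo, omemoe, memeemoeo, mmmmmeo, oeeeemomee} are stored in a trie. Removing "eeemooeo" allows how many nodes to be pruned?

7

A node on "eeemooeo"'s path can go only if nothing else ends at it or branches off below it.
The suffix "eemooeo" (7 nodes) is used only by "eeemooeo"; the node for "e" still has the child "m", so pruning stops there.
Nodes removed: 7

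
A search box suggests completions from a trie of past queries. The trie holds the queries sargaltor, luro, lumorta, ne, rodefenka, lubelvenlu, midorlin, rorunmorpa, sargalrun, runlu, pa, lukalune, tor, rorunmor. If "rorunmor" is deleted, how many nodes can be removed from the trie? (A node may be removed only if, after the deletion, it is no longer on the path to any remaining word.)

0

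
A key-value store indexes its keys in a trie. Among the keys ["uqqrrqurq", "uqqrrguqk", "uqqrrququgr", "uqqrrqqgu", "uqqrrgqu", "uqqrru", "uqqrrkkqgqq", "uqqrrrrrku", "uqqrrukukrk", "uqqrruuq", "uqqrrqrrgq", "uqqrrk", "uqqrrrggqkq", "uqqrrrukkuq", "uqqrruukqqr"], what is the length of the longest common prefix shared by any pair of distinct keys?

Equivalently: take the maximum, over all pairs, of their longest common prefix length.
"uqqrrququgr" and "uqqrrqurq" agree on "uqqrrqu" (7 characters) before diverging; nothing deeper is shared.
Longest shared-prefix length: 7

7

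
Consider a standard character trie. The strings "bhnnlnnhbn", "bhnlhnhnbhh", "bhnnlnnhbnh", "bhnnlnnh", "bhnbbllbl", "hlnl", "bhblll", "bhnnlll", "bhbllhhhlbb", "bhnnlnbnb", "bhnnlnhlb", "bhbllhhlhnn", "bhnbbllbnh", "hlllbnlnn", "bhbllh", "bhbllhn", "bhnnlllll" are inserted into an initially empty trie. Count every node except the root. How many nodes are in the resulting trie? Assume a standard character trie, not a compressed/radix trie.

Trace insertions, counting only characters that open a new branch:
  "bhnnlnnhbn" → 10 new (b, h, n, n, l, n, n, h, b, n)
  "bhnlhnhnbhh" → prefix "bhn" already present; 8 new (l, h, n, h, n, b, h, h)
  "bhnnlnnhbnh" → prefix "bhnnlnnhbn" already present; 1 new (h)
  "bhnnlnnh" → prefix "bhnnlnnh" already present; 0 new (none)
  "bhnbbllbl" → prefix "bhn" already present; 6 new (b, b, l, l, b, l)
  "hlnl" → 4 new (h, l, n, l)
  "bhblll" → prefix "bh" already present; 4 new (b, l, l, l)
  "bhnnlll" → prefix "bhnnl" already present; 2 new (l, l)
  "bhbllhhhlbb" → prefix "bhbll" already present; 6 new (h, h, h, l, b, b)
  "bhnnlnbnb" → prefix "bhnnln" already present; 3 new (b, n, b)
  "bhnnlnhlb" → prefix "bhnnln" already present; 3 new (h, l, b)
  "bhbllhhlhnn" → prefix "bhbllhh" already present; 4 new (l, h, n, n)
  "bhnbbllbnh" → prefix "bhnbbllb" already present; 2 new (n, h)
  "hlllbnlnn" → prefix "hl" already present; 7 new (l, l, b, n, l, n, n)
  "bhbllh" → prefix "bhbllh" already present; 0 new (none)
  "bhbllhn" → prefix "bhbllh" already present; 1 new (n)
  "bhnnlllll" → prefix "bhnnlll" already present; 2 new (l, l)
Total nodes = 10 + 8 + 1 + 0 + 6 + 4 + 4 + 2 + 6 + 3 + 3 + 4 + 2 + 7 + 0 + 1 + 2 = 63

63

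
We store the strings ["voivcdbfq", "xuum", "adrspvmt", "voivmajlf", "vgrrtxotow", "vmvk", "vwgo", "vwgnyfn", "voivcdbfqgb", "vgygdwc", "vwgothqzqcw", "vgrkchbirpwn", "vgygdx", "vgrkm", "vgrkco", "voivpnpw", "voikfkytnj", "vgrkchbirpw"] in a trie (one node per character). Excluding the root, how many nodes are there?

Insert word by word; a character creates a node only if that edge doesn't already exist:
  "voivcdbfq" → 9 new (v, o, i, v, c, d, b, f, q)
  "xuum" → 4 new (x, u, u, m)
  "adrspvmt" → 8 new (a, d, r, s, p, v, m, t)
  "voivmajlf" → prefix "voiv" already present; 5 new (m, a, j, l, f)
  "vgrrtxotow" → prefix "v" already present; 9 new (g, r, r, t, x, o, t, o, w)
  "vmvk" → prefix "v" already present; 3 new (m, v, k)
  "vwgo" → prefix "v" already present; 3 new (w, g, o)
  "vwgnyfn" → prefix "vwg" already present; 4 new (n, y, f, n)
  "voivcdbfqgb" → prefix "voivcdbfq" already present; 2 new (g, b)
  "vgygdwc" → prefix "vg" already present; 5 new (y, g, d, w, c)
  "vwgothqzqcw" → prefix "vwgo" already present; 7 new (t, h, q, z, q, c, w)
  "vgrkchbirpwn" → prefix "vgr" already present; 9 new (k, c, h, b, i, r, p, w, n)
  "vgygdx" → prefix "vgygd" already present; 1 new (x)
  "vgrkm" → prefix "vgrk" already present; 1 new (m)
  "vgrkco" → prefix "vgrkc" already present; 1 new (o)
  "voivpnpw" → prefix "voiv" already present; 4 new (p, n, p, w)
  "voikfkytnj" → prefix "voi" already present; 7 new (k, f, k, y, t, n, j)
  "vgrkchbirpw" → prefix "vgrkchbirpw" already present; 0 new (none)
Total nodes = 9 + 4 + 8 + 5 + 9 + 3 + 3 + 4 + 2 + 5 + 7 + 9 + 1 + 1 + 1 + 4 + 7 + 0 = 82

82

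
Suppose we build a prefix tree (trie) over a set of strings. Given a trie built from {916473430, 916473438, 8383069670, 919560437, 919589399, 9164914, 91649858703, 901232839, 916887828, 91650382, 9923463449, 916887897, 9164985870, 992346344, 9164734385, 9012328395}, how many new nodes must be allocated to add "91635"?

2

"916" is already a path in the trie; the remaining "35" must be added.
New nodes needed: |"91635"| − 3 = 5 − 3 = 2.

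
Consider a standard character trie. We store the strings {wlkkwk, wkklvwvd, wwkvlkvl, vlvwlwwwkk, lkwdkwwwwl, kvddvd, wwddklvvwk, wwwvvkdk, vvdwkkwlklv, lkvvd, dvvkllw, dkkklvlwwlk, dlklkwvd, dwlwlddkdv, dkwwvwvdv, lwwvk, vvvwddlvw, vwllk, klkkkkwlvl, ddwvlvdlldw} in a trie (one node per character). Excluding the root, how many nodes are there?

Insert word by word; a character creates a node only if that edge doesn't already exist:
  "wlkkwk" → 6 new (w, l, k, k, w, k)
  "wkklvwvd" → prefix "w" already present; 7 new (k, k, l, v, w, v, d)
  "wwkvlkvl" → prefix "w" already present; 7 new (w, k, v, l, k, v, l)
  "vlvwlwwwkk" → 10 new (v, l, v, w, l, w, w, w, k, k)
  "lkwdkwwwwl" → 10 new (l, k, w, d, k, w, w, w, w, l)
  "kvddvd" → 6 new (k, v, d, d, v, d)
  "wwddklvvwk" → prefix "ww" already present; 8 new (d, d, k, l, v, v, w, k)
  "wwwvvkdk" → prefix "ww" already present; 6 new (w, v, v, k, d, k)
  "vvdwkkwlklv" → prefix "v" already present; 10 new (v, d, w, k, k, w, l, k, l, v)
  "lkvvd" → prefix "lk" already present; 3 new (v, v, d)
  "dvvkllw" → 7 new (d, v, v, k, l, l, w)
  "dkkklvlwwlk" → prefix "d" already present; 10 new (k, k, k, l, v, l, w, w, l, k)
  "dlklkwvd" → prefix "d" already present; 7 new (l, k, l, k, w, v, d)
  "dwlwlddkdv" → prefix "d" already present; 9 new (w, l, w, l, d, d, k, d, v)
  "dkwwvwvdv" → prefix "dk" already present; 7 new (w, w, v, w, v, d, v)
  "lwwvk" → prefix "l" already present; 4 new (w, w, v, k)
  "vvvwddlvw" → prefix "vv" already present; 7 new (v, w, d, d, l, v, w)
  "vwllk" → prefix "v" already present; 4 new (w, l, l, k)
  "klkkkkwlvl" → prefix "k" already present; 9 new (l, k, k, k, k, w, l, v, l)
  "ddwvlvdlldw" → prefix "d" already present; 10 new (d, w, v, l, v, d, l, l, d, w)
Total nodes = 6 + 7 + 7 + 10 + 10 + 6 + 8 + 6 + 10 + 3 + 7 + 10 + 7 + 9 + 7 + 4 + 7 + 4 + 9 + 10 = 147

147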